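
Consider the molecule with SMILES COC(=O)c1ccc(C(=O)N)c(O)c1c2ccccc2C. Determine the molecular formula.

C16H15NO4

Walk through each heavy atom and fill implicit hydrogens from standard valence (C 4, N 3, O 2, S 2, halogen 1); for lowercase aromatic atoms, an aromatic c carries 1 H when it has two neighbours and 0 H with three, and aromatic n carries 0 H:
  atom 1: C, bond orders sum to 1 (valence 4) → 3 H
  atom 2: O, bond orders sum to 2 (valence 2) → 0 H
  atom 3: C, bond orders sum to 4 (valence 4) → 0 H
  atom 4: O, bond orders sum to 2 (valence 2) → 0 H
  atom 5: aromatic c, 3 neighbours → 0 H
  atom 6: aromatic c, 2 neighbours → 1 H
  atom 7: aromatic c, 2 neighbours → 1 H
  atom 8: aromatic c, 3 neighbours → 0 H
  atom 9: C, bond orders sum to 4 (valence 4) → 0 H
  atom 10: O, bond orders sum to 2 (valence 2) → 0 H
  atom 11: N, bond orders sum to 1 (valence 3) → 2 H
  atom 12: aromatic c, 3 neighbours → 0 H
  atom 13: O, bond orders sum to 1 (valence 2) → 1 H
  atom 14: aromatic c, 3 neighbours → 0 H
  atom 15: aromatic c, 3 neighbours → 0 H
  atom 16: aromatic c, 2 neighbours → 1 H
  atom 17: aromatic c, 2 neighbours → 1 H
  atom 18: aromatic c, 2 neighbours → 1 H
  atom 19: aromatic c, 2 neighbours → 1 H
  atom 20: aromatic c, 3 neighbours → 0 H
  atom 21: C, bond orders sum to 1 (valence 4) → 3 H
Totals → C:16, H:15, N:1, O:4.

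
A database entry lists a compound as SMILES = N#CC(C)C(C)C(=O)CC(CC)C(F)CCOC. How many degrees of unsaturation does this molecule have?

Degree of unsaturation = (number of rings) + (number of π bonds).
Ring closures in the SMILES: 0.
π bonds: 1 double bond (each 1 DoU), 1 triple bond (each 2 DoU) → 3 DoU from unsaturation.
Total DoU = 0 + 3 = 3.

3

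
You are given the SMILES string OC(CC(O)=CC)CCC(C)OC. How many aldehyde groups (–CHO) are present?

Scan the SMILES for the aldehyde motif — none present.
Groups that are present: 1 alkene, 1 ether, 2 hydroxyl.

0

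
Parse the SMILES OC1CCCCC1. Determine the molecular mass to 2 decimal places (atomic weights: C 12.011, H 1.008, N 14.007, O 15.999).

First, the molecular formula is C6H12O (counting implicit H from valence).
  C: 6 × 12.011 = 72.066
  H: 12 × 1.008 = 12.096
  O: 1 × 15.999 = 15.999
Sum: 6×12.011 + 12×1.008 + 1×15.999 = 100.161 → 100.16 g/mol.

100.16 g/mol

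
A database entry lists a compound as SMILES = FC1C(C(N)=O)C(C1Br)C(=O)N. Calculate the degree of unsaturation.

Molecular formula: C6H8BrFN2O2.
DoU = (2C + 2 + N − H − X) / 2, where X is the halogen count and O/S are ignored.
    = (2·6 + 2 + 2 − 8 − 2) / 2 = 6 / 2 = 3.

3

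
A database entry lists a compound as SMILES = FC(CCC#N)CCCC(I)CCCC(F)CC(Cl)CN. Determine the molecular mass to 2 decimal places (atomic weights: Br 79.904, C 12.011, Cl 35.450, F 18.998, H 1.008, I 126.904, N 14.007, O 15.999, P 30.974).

First, the molecular formula is C15H26ClF2IN2 (counting implicit H from valence).
  C: 15 × 12.011 = 180.165
  Cl: 1 × 35.450 = 35.450
  F: 2 × 18.998 = 37.996
  H: 26 × 1.008 = 26.208
  I: 1 × 126.904 = 126.904
  N: 2 × 14.007 = 28.014
Sum: 15×12.011 + 1×35.450 + 2×18.998 + 26×1.008 + 1×126.904 + 2×14.007 = 434.737 → 434.74 g/mol.

434.74 g/mol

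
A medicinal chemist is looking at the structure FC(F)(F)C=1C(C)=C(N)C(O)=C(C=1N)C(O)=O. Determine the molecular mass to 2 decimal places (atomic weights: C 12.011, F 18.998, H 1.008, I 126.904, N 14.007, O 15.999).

First, the molecular formula is C9H9F3N2O3 (counting implicit H from valence).
  C: 9 × 12.011 = 108.099
  F: 3 × 18.998 = 56.994
  H: 9 × 1.008 = 9.072
  N: 2 × 14.007 = 28.014
  O: 3 × 15.999 = 47.997
Sum: 9×12.011 + 3×18.998 + 9×1.008 + 2×14.007 + 3×15.999 = 250.176 → 250.18 g/mol.

250.18 g/mol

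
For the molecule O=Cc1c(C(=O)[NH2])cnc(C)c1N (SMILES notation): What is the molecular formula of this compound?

Walk through each heavy atom and fill implicit hydrogens from standard valence (C 4, N 3, O 2, S 2, halogen 1); for lowercase aromatic atoms, an aromatic c carries 1 H when it has two neighbours and 0 H with three, and aromatic n carries 0 H:
  atom 1: O, bond orders sum to 2 (valence 2) → 0 H
  atom 2: C, bond orders sum to 3 (valence 4) → 1 H
  atom 3: aromatic c, 3 neighbours → 0 H
  atom 4: aromatic c, 3 neighbours → 0 H
  atom 5: C, bond orders sum to 4 (valence 4) → 0 H
  atom 6: O, bond orders sum to 2 (valence 2) → 0 H
  atom 7: N with explicit H count 2
  atom 8: aromatic c, 2 neighbours → 1 H
  atom 9: aromatic n, 2 neighbours → 0 H
  atom 10: aromatic c, 3 neighbours → 0 H
  atom 11: C, bond orders sum to 1 (valence 4) → 3 H
  atom 12: aromatic c, 3 neighbours → 0 H
  atom 13: N, bond orders sum to 1 (valence 3) → 2 H
Totals → C:8, H:9, N:3, O:2.

C8H9N3O2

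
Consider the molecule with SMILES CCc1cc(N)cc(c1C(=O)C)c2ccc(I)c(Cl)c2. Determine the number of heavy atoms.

Every atom symbol written in the SMILES (organic subset) is one heavy atom; implicit H are not written.
Heavy atoms by element → C:16, Cl:1, I:1, N:1, O:1.
Total: 20.

20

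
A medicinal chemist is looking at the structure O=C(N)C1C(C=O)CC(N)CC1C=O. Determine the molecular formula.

Walk through each heavy atom and fill implicit hydrogens from standard valence (C 4, N 3, O 2, S 2, halogen 1):
  atom 1: O, bond orders sum to 2 (valence 2) → 0 H
  atom 2: C, bond orders sum to 4 (valence 4) → 0 H
  atom 3: N, bond orders sum to 1 (valence 3) → 2 H
  atom 4: C, bond orders sum to 3 (valence 4) → 1 H
  atom 5: C, bond orders sum to 3 (valence 4) → 1 H
  atom 6: C, bond orders sum to 3 (valence 4) → 1 H
  atom 7: O, bond orders sum to 2 (valence 2) → 0 H
  atom 8: C, bond orders sum to 2 (valence 4) → 2 H
  atom 9: C, bond orders sum to 3 (valence 4) → 1 H
  atom 10: N, bond orders sum to 1 (valence 3) → 2 H
  atom 11: C, bond orders sum to 2 (valence 4) → 2 H
  atom 12: C, bond orders sum to 3 (valence 4) → 1 H
  atom 13: C, bond orders sum to 3 (valence 4) → 1 H
  atom 14: O, bond orders sum to 2 (valence 2) → 0 H
Totals → C:9, H:14, N:2, O:3.
In Hill order: C9H14N2O3.

C9H14N2O3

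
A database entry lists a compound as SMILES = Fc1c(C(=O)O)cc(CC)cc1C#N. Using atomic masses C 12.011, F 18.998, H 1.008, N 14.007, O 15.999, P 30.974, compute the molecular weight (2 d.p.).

First, the molecular formula is C10H8FNO2 (counting implicit H from valence).
  C: 10 × 12.011 = 120.110
  F: 1 × 18.998 = 18.998
  H: 8 × 1.008 = 8.064
  N: 1 × 14.007 = 14.007
  O: 2 × 15.999 = 31.998
Sum: 10×12.011 + 1×18.998 + 8×1.008 + 1×14.007 + 2×15.999 = 193.177 → 193.18 g/mol.

193.18 g/mol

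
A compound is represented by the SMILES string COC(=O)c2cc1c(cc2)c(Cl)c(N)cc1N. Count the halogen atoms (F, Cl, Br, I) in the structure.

Halogen atoms appear at heavy-atom position 12 (1×Cl).
Other groups present: 1 ester, 2 primary amine.
Halogen count: 1.

1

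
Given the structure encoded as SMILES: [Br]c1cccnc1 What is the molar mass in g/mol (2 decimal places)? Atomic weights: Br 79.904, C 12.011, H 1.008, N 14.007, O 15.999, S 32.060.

158.00 g/mol

First, the molecular formula is C5H4BrN (counting implicit H from valence).
  Br: 1 × 79.904 = 79.904
  C: 5 × 12.011 = 60.055
  H: 4 × 1.008 = 4.032
  N: 1 × 14.007 = 14.007
Sum: 1×79.904 + 5×12.011 + 4×1.008 + 1×14.007 = 157.998 → 158.00 g/mol.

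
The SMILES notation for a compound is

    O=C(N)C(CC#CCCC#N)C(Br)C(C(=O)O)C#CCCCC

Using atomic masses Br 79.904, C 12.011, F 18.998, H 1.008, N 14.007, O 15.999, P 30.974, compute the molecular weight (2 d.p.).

First, the molecular formula is C17H21BrN2O3 (counting implicit H from valence).
  Br: 1 × 79.904 = 79.904
  C: 17 × 12.011 = 204.187
  H: 21 × 1.008 = 21.168
  N: 2 × 14.007 = 28.014
  O: 3 × 15.999 = 47.997
Sum: 1×79.904 + 17×12.011 + 21×1.008 + 2×14.007 + 3×15.999 = 381.270 → 381.27 g/mol.

381.27 g/mol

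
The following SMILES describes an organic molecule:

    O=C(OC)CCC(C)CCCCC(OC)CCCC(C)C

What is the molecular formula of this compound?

Walk through each heavy atom and fill implicit hydrogens from standard valence (C 4, N 3, O 2, S 2, halogen 1):
  atom 1: O, bond orders sum to 2 (valence 2) → 0 H
  atom 2: C, bond orders sum to 4 (valence 4) → 0 H
  atom 3: O, bond orders sum to 2 (valence 2) → 0 H
  atom 4: C, bond orders sum to 1 (valence 4) → 3 H
  atom 5: C, bond orders sum to 2 (valence 4) → 2 H
  atom 6: C, bond orders sum to 2 (valence 4) → 2 H
  atom 7: C, bond orders sum to 3 (valence 4) → 1 H
  atom 8: C, bond orders sum to 1 (valence 4) → 3 H
  atom 9: C, bond orders sum to 2 (valence 4) → 2 H
  atom 10: C, bond orders sum to 2 (valence 4) → 2 H
  atom 11: C, bond orders sum to 2 (valence 4) → 2 H
  atom 12: C, bond orders sum to 2 (valence 4) → 2 H
  atom 13: C, bond orders sum to 3 (valence 4) → 1 H
  atom 14: O, bond orders sum to 2 (valence 2) → 0 H
  atom 15: C, bond orders sum to 1 (valence 4) → 3 H
  atom 16: C, bond orders sum to 2 (valence 4) → 2 H
  atom 17: C, bond orders sum to 2 (valence 4) → 2 H
  atom 18: C, bond orders sum to 2 (valence 4) → 2 H
  atom 19: C, bond orders sum to 3 (valence 4) → 1 H
  atom 20: C, bond orders sum to 1 (valence 4) → 3 H
  atom 21: C, bond orders sum to 1 (valence 4) → 3 H
Totals → C:18, H:36, O:3.
In Hill order: C18H36O3.

C18H36O3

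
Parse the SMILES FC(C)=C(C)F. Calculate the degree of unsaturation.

Molecular formula: C4H6F2.
DoU = (2C + 2 + N − H − X) / 2, where X is the halogen count and O/S are ignored.
    = (2·4 + 2 + 0 − 6 − 2) / 2 = 2 / 2 = 1.

1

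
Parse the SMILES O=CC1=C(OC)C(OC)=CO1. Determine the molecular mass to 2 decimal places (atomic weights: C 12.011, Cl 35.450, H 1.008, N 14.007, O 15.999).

156.14 g/mol

First, the molecular formula is C7H8O4 (counting implicit H from valence).
  C: 7 × 12.011 = 84.077
  H: 8 × 1.008 = 8.064
  O: 4 × 15.999 = 63.996
Sum: 7×12.011 + 8×1.008 + 4×15.999 = 156.137 → 156.14 g/mol.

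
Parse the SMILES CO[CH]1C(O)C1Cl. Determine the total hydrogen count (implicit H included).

7

Walk through each heavy atom and fill implicit hydrogens from standard valence (C 4, N 3, O 2, S 2, halogen 1):
  atom 1: C, bond orders sum to 1 (valence 4) → 3 H
  atom 2: O, bond orders sum to 2 (valence 2) → 0 H
  atom 3: C with explicit H count 1
  atom 4: C, bond orders sum to 3 (valence 4) → 1 H
  atom 5: O, bond orders sum to 1 (valence 2) → 1 H
  atom 6: C, bond orders sum to 3 (valence 4) → 1 H
  atom 7: Cl (halogen, monovalent) → 0 H
Total hydrogens: 7.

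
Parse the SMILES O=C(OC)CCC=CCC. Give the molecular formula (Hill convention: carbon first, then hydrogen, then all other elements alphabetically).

C8H14O2

Walk through each heavy atom and fill implicit hydrogens from standard valence (C 4, N 3, O 2, S 2, halogen 1):
  atom 1: O, bond orders sum to 2 (valence 2) → 0 H
  atom 2: C, bond orders sum to 4 (valence 4) → 0 H
  atom 3: O, bond orders sum to 2 (valence 2) → 0 H
  atom 4: C, bond orders sum to 1 (valence 4) → 3 H
  atom 5: C, bond orders sum to 2 (valence 4) → 2 H
  atom 6: C, bond orders sum to 2 (valence 4) → 2 H
  atom 7: C, bond orders sum to 3 (valence 4) → 1 H
  atom 8: C, bond orders sum to 3 (valence 4) → 1 H
  atom 9: C, bond orders sum to 2 (valence 4) → 2 H
  atom 10: C, bond orders sum to 1 (valence 4) → 3 H
Totals → C:8, H:14, O:2.
In Hill order: C8H14O2.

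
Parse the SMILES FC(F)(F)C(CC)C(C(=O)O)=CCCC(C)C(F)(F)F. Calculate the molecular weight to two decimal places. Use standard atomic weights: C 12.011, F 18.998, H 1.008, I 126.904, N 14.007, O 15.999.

306.25 g/mol

First, the molecular formula is C12H16F6O2 (counting implicit H from valence).
  C: 12 × 12.011 = 144.132
  F: 6 × 18.998 = 113.988
  H: 16 × 1.008 = 16.128
  O: 2 × 15.999 = 31.998
Sum: 12×12.011 + 6×18.998 + 16×1.008 + 2×15.999 = 306.246 → 306.25 g/mol.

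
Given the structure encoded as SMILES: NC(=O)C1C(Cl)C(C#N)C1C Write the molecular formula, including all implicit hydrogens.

Walk through each heavy atom and fill implicit hydrogens from standard valence (C 4, N 3, O 2, S 2, halogen 1):
  atom 1: N, bond orders sum to 1 (valence 3) → 2 H
  atom 2: C, bond orders sum to 4 (valence 4) → 0 H
  atom 3: O, bond orders sum to 2 (valence 2) → 0 H
  atom 4: C, bond orders sum to 3 (valence 4) → 1 H
  atom 5: C, bond orders sum to 3 (valence 4) → 1 H
  atom 6: Cl (halogen, monovalent) → 0 H
  atom 7: C, bond orders sum to 3 (valence 4) → 1 H
  atom 8: C, bond orders sum to 4 (valence 4) → 0 H
  atom 9: N, bond orders sum to 3 (valence 3) → 0 H
  atom 10: C, bond orders sum to 3 (valence 4) → 1 H
  atom 11: C, bond orders sum to 1 (valence 4) → 3 H
Totals → C:7, H:9, Cl:1, N:2, O:1.
In Hill order: C7H9ClN2O.

C7H9ClN2O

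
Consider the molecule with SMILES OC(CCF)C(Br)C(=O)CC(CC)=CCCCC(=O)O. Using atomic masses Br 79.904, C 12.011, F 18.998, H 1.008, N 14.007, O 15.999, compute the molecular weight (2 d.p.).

353.23 g/mol

First, the molecular formula is C14H22BrFO4 (counting implicit H from valence).
  Br: 1 × 79.904 = 79.904
  C: 14 × 12.011 = 168.154
  F: 1 × 18.998 = 18.998
  H: 22 × 1.008 = 22.176
  O: 4 × 15.999 = 63.996
Sum: 1×79.904 + 14×12.011 + 1×18.998 + 22×1.008 + 4×15.999 = 353.228 → 353.23 g/mol.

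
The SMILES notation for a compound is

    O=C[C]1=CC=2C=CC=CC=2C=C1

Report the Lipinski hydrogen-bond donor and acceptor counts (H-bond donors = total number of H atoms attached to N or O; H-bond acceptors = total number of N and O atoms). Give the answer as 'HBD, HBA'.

Donors: find every N or O and count the H atoms it carries.
  atom 1 (O): bond orders sum to 2 → 0 H
Lipinski HBD = 0.
Acceptors: N atoms = 0, O atoms = 1 → HBA = 1.

0, 1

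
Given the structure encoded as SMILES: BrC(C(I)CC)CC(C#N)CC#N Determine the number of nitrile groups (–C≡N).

The nitrile motif appears at heavy-atom positions 9, 12 in the SMILES.
Nitrile count: 2.

2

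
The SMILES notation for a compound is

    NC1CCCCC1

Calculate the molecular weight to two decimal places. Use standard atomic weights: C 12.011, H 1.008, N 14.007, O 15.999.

First, the molecular formula is C6H13N (counting implicit H from valence).
  C: 6 × 12.011 = 72.066
  H: 13 × 1.008 = 13.104
  N: 1 × 14.007 = 14.007
Sum: 6×12.011 + 13×1.008 + 1×14.007 = 99.177 → 99.18 g/mol.

99.18 g/mol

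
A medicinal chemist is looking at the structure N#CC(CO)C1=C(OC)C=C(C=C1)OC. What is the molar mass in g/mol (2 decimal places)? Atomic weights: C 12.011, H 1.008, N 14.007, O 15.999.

First, the molecular formula is C11H13NO3 (counting implicit H from valence).
  C: 11 × 12.011 = 132.121
  H: 13 × 1.008 = 13.104
  N: 1 × 14.007 = 14.007
  O: 3 × 15.999 = 47.997
Sum: 11×12.011 + 13×1.008 + 1×14.007 + 3×15.999 = 207.229 → 207.23 g/mol.

207.23 g/mol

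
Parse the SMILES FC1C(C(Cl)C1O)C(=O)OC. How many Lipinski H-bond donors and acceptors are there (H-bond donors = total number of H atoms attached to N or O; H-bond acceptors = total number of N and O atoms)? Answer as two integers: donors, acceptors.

1, 3

Donors: find every N or O and count the H atoms it carries.
  atom 7 (O): bond orders sum to 1 → 1 H
  atom 9 (O): bond orders sum to 2 → 0 H
  atom 10 (O): bond orders sum to 2 → 0 H
Lipinski HBD = 1.
Acceptors: N atoms = 0, O atoms = 3 → HBA = 3.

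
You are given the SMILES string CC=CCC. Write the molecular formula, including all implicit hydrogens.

C5H10

Walk through each heavy atom and fill implicit hydrogens from standard valence (C 4, N 3, O 2, S 2, halogen 1):
  atom 1: C, bond orders sum to 1 (valence 4) → 3 H
  atom 2: C, bond orders sum to 3 (valence 4) → 1 H
  atom 3: C, bond orders sum to 3 (valence 4) → 1 H
  atom 4: C, bond orders sum to 2 (valence 4) → 2 H
  atom 5: C, bond orders sum to 1 (valence 4) → 3 H
Totals → C:5, H:10.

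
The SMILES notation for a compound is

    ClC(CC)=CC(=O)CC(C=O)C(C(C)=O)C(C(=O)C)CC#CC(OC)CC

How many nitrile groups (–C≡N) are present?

0

Scan the SMILES for the nitrile motif — none present.
Groups that are present: 1 aldehyde, 1 alkene, 1 alkyne, 1 ether, 3 ketone.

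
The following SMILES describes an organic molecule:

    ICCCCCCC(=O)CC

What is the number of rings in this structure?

In SMILES, each pair of matching ring-closure digits denotes one ring-closing bond; the number of such bonds equals the number of independent rings.
Ring-closure bonds here: 0.

0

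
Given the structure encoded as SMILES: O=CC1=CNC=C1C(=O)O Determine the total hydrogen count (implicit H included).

Walk through each heavy atom and fill implicit hydrogens from standard valence (C 4, N 3, O 2, S 2, halogen 1):
  atom 1: O, bond orders sum to 2 (valence 2) → 0 H
  atom 2: C, bond orders sum to 3 (valence 4) → 1 H
  atom 3: C, bond orders sum to 4 (valence 4) → 0 H
  atom 4: C, bond orders sum to 3 (valence 4) → 1 H
  atom 5: N, bond orders sum to 2 (valence 3) → 1 H
  atom 6: C, bond orders sum to 3 (valence 4) → 1 H
  atom 7: C, bond orders sum to 4 (valence 4) → 0 H
  atom 8: C, bond orders sum to 4 (valence 4) → 0 H
  atom 9: O, bond orders sum to 2 (valence 2) → 0 H
  atom 10: O, bond orders sum to 1 (valence 2) → 1 H
Total hydrogens: 5.

5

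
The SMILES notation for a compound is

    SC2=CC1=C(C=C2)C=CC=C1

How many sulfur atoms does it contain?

Scan the SMILES for S atoms (remember two-letter symbols like Cl and Br are single atoms).
Sulfur count: 1.

1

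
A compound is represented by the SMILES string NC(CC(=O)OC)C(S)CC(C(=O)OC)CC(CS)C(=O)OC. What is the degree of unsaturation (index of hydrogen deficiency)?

3

Degree of unsaturation = (number of rings) + (number of π bonds).
Ring closures in the SMILES: 0.
π bonds: 3 double bonds (each 1 DoU) → 3 DoU from unsaturation.
Total DoU = 0 + 3 = 3.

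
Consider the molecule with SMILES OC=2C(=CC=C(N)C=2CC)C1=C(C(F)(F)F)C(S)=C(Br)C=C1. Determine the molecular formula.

C15H13BrF3NOS

Walk through each heavy atom and fill implicit hydrogens from standard valence (C 4, N 3, O 2, S 2, halogen 1):
  atom 1: O, bond orders sum to 1 (valence 2) → 1 H
  atom 2: C, bond orders sum to 4 (valence 4) → 0 H
  atom 3: C, bond orders sum to 4 (valence 4) → 0 H
  atom 4: C, bond orders sum to 3 (valence 4) → 1 H
  atom 5: C, bond orders sum to 3 (valence 4) → 1 H
  atom 6: C, bond orders sum to 4 (valence 4) → 0 H
  atom 7: N, bond orders sum to 1 (valence 3) → 2 H
  atom 8: C, bond orders sum to 4 (valence 4) → 0 H
  atom 9: C, bond orders sum to 2 (valence 4) → 2 H
  atom 10: C, bond orders sum to 1 (valence 4) → 3 H
  atom 11: C, bond orders sum to 4 (valence 4) → 0 H
  atom 12: C, bond orders sum to 4 (valence 4) → 0 H
  atom 13: C, bond orders sum to 4 (valence 4) → 0 H
  atom 14: F (halogen, monovalent) → 0 H
  atom 15: F (halogen, monovalent) → 0 H
  atom 16: F (halogen, monovalent) → 0 H
  atom 17: C, bond orders sum to 4 (valence 4) → 0 H
  atom 18: S, bond orders sum to 1 (valence 2) → 1 H
  atom 19: C, bond orders sum to 4 (valence 4) → 0 H
  atom 20: Br (halogen, monovalent) → 0 H
  atom 21: C, bond orders sum to 3 (valence 4) → 1 H
  atom 22: C, bond orders sum to 3 (valence 4) → 1 H
Totals → C:15, H:13, Br:1, F:3, N:1, O:1, S:1.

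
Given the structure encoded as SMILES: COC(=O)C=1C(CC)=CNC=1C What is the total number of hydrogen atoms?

Walk through each heavy atom and fill implicit hydrogens from standard valence (C 4, N 3, O 2, S 2, halogen 1):
  atom 1: C, bond orders sum to 1 (valence 4) → 3 H
  atom 2: O, bond orders sum to 2 (valence 2) → 0 H
  atom 3: C, bond orders sum to 4 (valence 4) → 0 H
  atom 4: O, bond orders sum to 2 (valence 2) → 0 H
  atom 5: C, bond orders sum to 4 (valence 4) → 0 H
  atom 6: C, bond orders sum to 4 (valence 4) → 0 H
  atom 7: C, bond orders sum to 2 (valence 4) → 2 H
  atom 8: C, bond orders sum to 1 (valence 4) → 3 H
  atom 9: C, bond orders sum to 3 (valence 4) → 1 H
  atom 10: N, bond orders sum to 2 (valence 3) → 1 H
  atom 11: C, bond orders sum to 4 (valence 4) → 0 H
  atom 12: C, bond orders sum to 1 (valence 4) → 3 H
Total hydrogens: 13.

13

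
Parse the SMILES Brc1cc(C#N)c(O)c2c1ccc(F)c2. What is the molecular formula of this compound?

Walk through each heavy atom and fill implicit hydrogens from standard valence (C 4, N 3, O 2, S 2, halogen 1); for lowercase aromatic atoms, an aromatic c carries 1 H when it has two neighbours and 0 H with three, and aromatic n carries 0 H:
  atom 1: Br (halogen, monovalent) → 0 H
  atom 2: aromatic c, 3 neighbours → 0 H
  atom 3: aromatic c, 2 neighbours → 1 H
  atom 4: aromatic c, 3 neighbours → 0 H
  atom 5: C, bond orders sum to 4 (valence 4) → 0 H
  atom 6: N, bond orders sum to 3 (valence 3) → 0 H
  atom 7: aromatic c, 3 neighbours → 0 H
  atom 8: O, bond orders sum to 1 (valence 2) → 1 H
  atom 9: aromatic c, 3 neighbours → 0 H
  atom 10: aromatic c, 3 neighbours → 0 H
  atom 11: aromatic c, 2 neighbours → 1 H
  atom 12: aromatic c, 2 neighbours → 1 H
  atom 13: aromatic c, 3 neighbours → 0 H
  atom 14: F (halogen, monovalent) → 0 H
  atom 15: aromatic c, 2 neighbours → 1 H
Totals → C:11, H:5, Br:1, F:1, N:1, O:1.

C11H5BrFNO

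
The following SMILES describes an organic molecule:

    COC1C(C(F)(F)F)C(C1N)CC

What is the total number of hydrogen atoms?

14

Walk through each heavy atom and fill implicit hydrogens from standard valence (C 4, N 3, O 2, S 2, halogen 1):
  atom 1: C, bond orders sum to 1 (valence 4) → 3 H
  atom 2: O, bond orders sum to 2 (valence 2) → 0 H
  atom 3: C, bond orders sum to 3 (valence 4) → 1 H
  atom 4: C, bond orders sum to 3 (valence 4) → 1 H
  atom 5: C, bond orders sum to 4 (valence 4) → 0 H
  atom 6: F (halogen, monovalent) → 0 H
  atom 7: F (halogen, monovalent) → 0 H
  atom 8: F (halogen, monovalent) → 0 H
  atom 9: C, bond orders sum to 3 (valence 4) → 1 H
  atom 10: C, bond orders sum to 3 (valence 4) → 1 H
  atom 11: N, bond orders sum to 1 (valence 3) → 2 H
  atom 12: C, bond orders sum to 2 (valence 4) → 2 H
  atom 13: C, bond orders sum to 1 (valence 4) → 3 H
Total hydrogens: 14.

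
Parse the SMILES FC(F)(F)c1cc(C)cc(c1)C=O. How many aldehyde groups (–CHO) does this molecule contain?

The aldehyde motif appears at heavy-atom position 12 in the SMILES.
Aldehyde count: 1.

1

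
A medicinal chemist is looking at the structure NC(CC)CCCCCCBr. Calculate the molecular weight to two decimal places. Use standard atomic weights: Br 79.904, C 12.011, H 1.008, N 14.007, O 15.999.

First, the molecular formula is C9H20BrN (counting implicit H from valence).
  Br: 1 × 79.904 = 79.904
  C: 9 × 12.011 = 108.099
  H: 20 × 1.008 = 20.160
  N: 1 × 14.007 = 14.007
Sum: 1×79.904 + 9×12.011 + 20×1.008 + 1×14.007 = 222.170 → 222.17 g/mol.

222.17 g/mol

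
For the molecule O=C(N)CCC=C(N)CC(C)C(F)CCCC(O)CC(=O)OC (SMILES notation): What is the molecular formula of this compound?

Walk through each heavy atom and fill implicit hydrogens from standard valence (C 4, N 3, O 2, S 2, halogen 1):
  atom 1: O, bond orders sum to 2 (valence 2) → 0 H
  atom 2: C, bond orders sum to 4 (valence 4) → 0 H
  atom 3: N, bond orders sum to 1 (valence 3) → 2 H
  atom 4: C, bond orders sum to 2 (valence 4) → 2 H
  atom 5: C, bond orders sum to 2 (valence 4) → 2 H
  atom 6: C, bond orders sum to 3 (valence 4) → 1 H
  atom 7: C, bond orders sum to 4 (valence 4) → 0 H
  atom 8: N, bond orders sum to 1 (valence 3) → 2 H
  atom 9: C, bond orders sum to 2 (valence 4) → 2 H
  atom 10: C, bond orders sum to 3 (valence 4) → 1 H
  atom 11: C, bond orders sum to 1 (valence 4) → 3 H
  atom 12: C, bond orders sum to 3 (valence 4) → 1 H
  atom 13: F (halogen, monovalent) → 0 H
  atom 14: C, bond orders sum to 2 (valence 4) → 2 H
  atom 15: C, bond orders sum to 2 (valence 4) → 2 H
  atom 16: C, bond orders sum to 2 (valence 4) → 2 H
  atom 17: C, bond orders sum to 3 (valence 4) → 1 H
  atom 18: O, bond orders sum to 1 (valence 2) → 1 H
  atom 19: C, bond orders sum to 2 (valence 4) → 2 H
  atom 20: C, bond orders sum to 4 (valence 4) → 0 H
  atom 21: O, bond orders sum to 2 (valence 2) → 0 H
  atom 22: O, bond orders sum to 2 (valence 2) → 0 H
  atom 23: C, bond orders sum to 1 (valence 4) → 3 H
Totals → C:16, H:29, F:1, N:2, O:4.
In Hill order: C16H29FN2O4.

C16H29FN2O4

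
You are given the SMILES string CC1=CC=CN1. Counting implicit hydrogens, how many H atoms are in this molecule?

7

Walk through each heavy atom and fill implicit hydrogens from standard valence (C 4, N 3, O 2, S 2, halogen 1):
  atom 1: C, bond orders sum to 1 (valence 4) → 3 H
  atom 2: C, bond orders sum to 4 (valence 4) → 0 H
  atom 3: C, bond orders sum to 3 (valence 4) → 1 H
  atom 4: C, bond orders sum to 3 (valence 4) → 1 H
  atom 5: C, bond orders sum to 3 (valence 4) → 1 H
  atom 6: N, bond orders sum to 2 (valence 3) → 1 H
Total hydrogens: 7.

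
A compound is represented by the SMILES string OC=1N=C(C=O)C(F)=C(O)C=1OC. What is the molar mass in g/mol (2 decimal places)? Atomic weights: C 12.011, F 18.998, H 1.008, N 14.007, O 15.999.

187.13 g/mol

First, the molecular formula is C7H6FNO4 (counting implicit H from valence).
  C: 7 × 12.011 = 84.077
  F: 1 × 18.998 = 18.998
  H: 6 × 1.008 = 6.048
  N: 1 × 14.007 = 14.007
  O: 4 × 15.999 = 63.996
Sum: 7×12.011 + 1×18.998 + 6×1.008 + 1×14.007 + 4×15.999 = 187.126 → 187.13 g/mol.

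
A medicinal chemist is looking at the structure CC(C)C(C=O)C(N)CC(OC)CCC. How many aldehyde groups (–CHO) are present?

The aldehyde motif appears at heavy-atom position 5 in the SMILES.
Other groups present: 1 ether, 1 primary amine.
Aldehyde count: 1.

1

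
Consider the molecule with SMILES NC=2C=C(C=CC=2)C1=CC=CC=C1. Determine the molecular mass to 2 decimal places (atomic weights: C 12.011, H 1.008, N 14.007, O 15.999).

169.23 g/mol

First, the molecular formula is C12H11N (counting implicit H from valence).
  C: 12 × 12.011 = 144.132
  H: 11 × 1.008 = 11.088
  N: 1 × 14.007 = 14.007
Sum: 12×12.011 + 11×1.008 + 1×14.007 = 169.227 → 169.23 g/mol.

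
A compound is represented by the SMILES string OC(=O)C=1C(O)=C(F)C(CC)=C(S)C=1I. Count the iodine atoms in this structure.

1

Scan the SMILES for I atoms (remember two-letter symbols like Cl and Br are single atoms).
Iodine count: 1.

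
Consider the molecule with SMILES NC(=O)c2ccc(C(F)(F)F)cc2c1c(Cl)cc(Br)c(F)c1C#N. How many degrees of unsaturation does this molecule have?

Molecular formula: C15H6BrClF4N2O.
DoU = (2C + 2 + N − H − X) / 2, where X is the halogen count and O/S are ignored.
    = (2·15 + 2 + 2 − 6 − 6) / 2 = 22 / 2 = 11.

11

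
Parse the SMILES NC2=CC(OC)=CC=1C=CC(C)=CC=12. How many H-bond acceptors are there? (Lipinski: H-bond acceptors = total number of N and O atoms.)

2

N atoms: 1; O atoms: 1.
Lipinski HBA = 1 + 1 = 2.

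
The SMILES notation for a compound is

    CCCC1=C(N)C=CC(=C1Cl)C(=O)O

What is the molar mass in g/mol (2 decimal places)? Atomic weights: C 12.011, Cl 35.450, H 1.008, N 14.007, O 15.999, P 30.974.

First, the molecular formula is C10H12ClNO2 (counting implicit H from valence).
  C: 10 × 12.011 = 120.110
  Cl: 1 × 35.450 = 35.450
  H: 12 × 1.008 = 12.096
  N: 1 × 14.007 = 14.007
  O: 2 × 15.999 = 31.998
Sum: 10×12.011 + 1×35.450 + 12×1.008 + 1×14.007 + 2×15.999 = 213.661 → 213.66 g/mol.

213.66 g/mol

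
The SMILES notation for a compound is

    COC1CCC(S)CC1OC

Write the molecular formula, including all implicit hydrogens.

C8H16O2S

Walk through each heavy atom and fill implicit hydrogens from standard valence (C 4, N 3, O 2, S 2, halogen 1):
  atom 1: C, bond orders sum to 1 (valence 4) → 3 H
  atom 2: O, bond orders sum to 2 (valence 2) → 0 H
  atom 3: C, bond orders sum to 3 (valence 4) → 1 H
  atom 4: C, bond orders sum to 2 (valence 4) → 2 H
  atom 5: C, bond orders sum to 2 (valence 4) → 2 H
  atom 6: C, bond orders sum to 3 (valence 4) → 1 H
  atom 7: S, bond orders sum to 1 (valence 2) → 1 H
  atom 8: C, bond orders sum to 2 (valence 4) → 2 H
  atom 9: C, bond orders sum to 3 (valence 4) → 1 H
  atom 10: O, bond orders sum to 2 (valence 2) → 0 H
  atom 11: C, bond orders sum to 1 (valence 4) → 3 H
Totals → C:8, H:16, O:2, S:1.
In Hill order: C8H16O2S.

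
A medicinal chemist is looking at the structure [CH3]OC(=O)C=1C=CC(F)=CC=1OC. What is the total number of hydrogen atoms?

Walk through each heavy atom and fill implicit hydrogens from standard valence (C 4, N 3, O 2, S 2, halogen 1):
  atom 1: C with explicit H count 3
  atom 2: O, bond orders sum to 2 (valence 2) → 0 H
  atom 3: C, bond orders sum to 4 (valence 4) → 0 H
  atom 4: O, bond orders sum to 2 (valence 2) → 0 H
  atom 5: C, bond orders sum to 4 (valence 4) → 0 H
  atom 6: C, bond orders sum to 3 (valence 4) → 1 H
  atom 7: C, bond orders sum to 3 (valence 4) → 1 H
  atom 8: C, bond orders sum to 4 (valence 4) → 0 H
  atom 9: F (halogen, monovalent) → 0 H
  atom 10: C, bond orders sum to 3 (valence 4) → 1 H
  atom 11: C, bond orders sum to 4 (valence 4) → 0 H
  atom 12: O, bond orders sum to 2 (valence 2) → 0 H
  atom 13: C, bond orders sum to 1 (valence 4) → 3 H
Total hydrogens: 9.

9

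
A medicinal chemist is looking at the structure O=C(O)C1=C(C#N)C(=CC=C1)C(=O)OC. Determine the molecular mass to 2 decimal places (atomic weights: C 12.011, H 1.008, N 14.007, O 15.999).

First, the molecular formula is C10H7NO4 (counting implicit H from valence).
  C: 10 × 12.011 = 120.110
  H: 7 × 1.008 = 7.056
  N: 1 × 14.007 = 14.007
  O: 4 × 15.999 = 63.996
Sum: 10×12.011 + 7×1.008 + 1×14.007 + 4×15.999 = 205.169 → 205.17 g/mol.

205.17 g/mol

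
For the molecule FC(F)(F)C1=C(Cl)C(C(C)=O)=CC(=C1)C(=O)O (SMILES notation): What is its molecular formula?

Walk through each heavy atom and fill implicit hydrogens from standard valence (C 4, N 3, O 2, S 2, halogen 1):
  atom 1: F (halogen, monovalent) → 0 H
  atom 2: C, bond orders sum to 4 (valence 4) → 0 H
  atom 3: F (halogen, monovalent) → 0 H
  atom 4: F (halogen, monovalent) → 0 H
  atom 5: C, bond orders sum to 4 (valence 4) → 0 H
  atom 6: C, bond orders sum to 4 (valence 4) → 0 H
  atom 7: Cl (halogen, monovalent) → 0 H
  atom 8: C, bond orders sum to 4 (valence 4) → 0 H
  atom 9: C, bond orders sum to 4 (valence 4) → 0 H
  atom 10: C, bond orders sum to 1 (valence 4) → 3 H
  atom 11: O, bond orders sum to 2 (valence 2) → 0 H
  atom 12: C, bond orders sum to 3 (valence 4) → 1 H
  atom 13: C, bond orders sum to 4 (valence 4) → 0 H
  atom 14: C, bond orders sum to 3 (valence 4) → 1 H
  atom 15: C, bond orders sum to 4 (valence 4) → 0 H
  atom 16: O, bond orders sum to 2 (valence 2) → 0 H
  atom 17: O, bond orders sum to 1 (valence 2) → 1 H
Totals → C:10, H:6, Cl:1, F:3, O:3.

C10H6ClF3O3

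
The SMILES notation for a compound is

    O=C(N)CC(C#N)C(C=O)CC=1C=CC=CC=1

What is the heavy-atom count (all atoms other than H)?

17

Every atom symbol written in the SMILES (organic subset) is one heavy atom; implicit H are not written.
Heavy atoms by element → C:13, N:2, O:2.
Total: 17.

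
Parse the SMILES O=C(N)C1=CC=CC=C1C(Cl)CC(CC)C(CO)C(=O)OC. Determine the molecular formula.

C16H22ClNO4

Walk through each heavy atom and fill implicit hydrogens from standard valence (C 4, N 3, O 2, S 2, halogen 1):
  atom 1: O, bond orders sum to 2 (valence 2) → 0 H
  atom 2: C, bond orders sum to 4 (valence 4) → 0 H
  atom 3: N, bond orders sum to 1 (valence 3) → 2 H
  atom 4: C, bond orders sum to 4 (valence 4) → 0 H
  atom 5: C, bond orders sum to 3 (valence 4) → 1 H
  atom 6: C, bond orders sum to 3 (valence 4) → 1 H
  atom 7: C, bond orders sum to 3 (valence 4) → 1 H
  atom 8: C, bond orders sum to 3 (valence 4) → 1 H
  atom 9: C, bond orders sum to 4 (valence 4) → 0 H
  atom 10: C, bond orders sum to 3 (valence 4) → 1 H
  atom 11: Cl (halogen, monovalent) → 0 H
  atom 12: C, bond orders sum to 2 (valence 4) → 2 H
  atom 13: C, bond orders sum to 3 (valence 4) → 1 H
  atom 14: C, bond orders sum to 2 (valence 4) → 2 H
  atom 15: C, bond orders sum to 1 (valence 4) → 3 H
  atom 16: C, bond orders sum to 3 (valence 4) → 1 H
  atom 17: C, bond orders sum to 2 (valence 4) → 2 H
  atom 18: O, bond orders sum to 1 (valence 2) → 1 H
  atom 19: C, bond orders sum to 4 (valence 4) → 0 H
  atom 20: O, bond orders sum to 2 (valence 2) → 0 H
  atom 21: O, bond orders sum to 2 (valence 2) → 0 H
  atom 22: C, bond orders sum to 1 (valence 4) → 3 H
Totals → C:16, H:22, Cl:1, N:1, O:4.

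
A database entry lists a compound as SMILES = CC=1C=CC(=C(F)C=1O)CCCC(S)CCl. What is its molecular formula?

Walk through each heavy atom and fill implicit hydrogens from standard valence (C 4, N 3, O 2, S 2, halogen 1):
  atom 1: C, bond orders sum to 1 (valence 4) → 3 H
  atom 2: C, bond orders sum to 4 (valence 4) → 0 H
  atom 3: C, bond orders sum to 3 (valence 4) → 1 H
  atom 4: C, bond orders sum to 3 (valence 4) → 1 H
  atom 5: C, bond orders sum to 4 (valence 4) → 0 H
  atom 6: C, bond orders sum to 4 (valence 4) → 0 H
  atom 7: F (halogen, monovalent) → 0 H
  atom 8: C, bond orders sum to 4 (valence 4) → 0 H
  atom 9: O, bond orders sum to 1 (valence 2) → 1 H
  atom 10: C, bond orders sum to 2 (valence 4) → 2 H
  atom 11: C, bond orders sum to 2 (valence 4) → 2 H
  atom 12: C, bond orders sum to 2 (valence 4) → 2 H
  atom 13: C, bond orders sum to 3 (valence 4) → 1 H
  atom 14: S, bond orders sum to 1 (valence 2) → 1 H
  atom 15: C, bond orders sum to 2 (valence 4) → 2 H
  atom 16: Cl (halogen, monovalent) → 0 H
Totals → C:12, H:16, Cl:1, F:1, O:1, S:1.

C12H16ClFOS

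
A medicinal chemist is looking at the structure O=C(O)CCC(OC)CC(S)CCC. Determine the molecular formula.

C10H20O3S

Walk through each heavy atom and fill implicit hydrogens from standard valence (C 4, N 3, O 2, S 2, halogen 1):
  atom 1: O, bond orders sum to 2 (valence 2) → 0 H
  atom 2: C, bond orders sum to 4 (valence 4) → 0 H
  atom 3: O, bond orders sum to 1 (valence 2) → 1 H
  atom 4: C, bond orders sum to 2 (valence 4) → 2 H
  atom 5: C, bond orders sum to 2 (valence 4) → 2 H
  atom 6: C, bond orders sum to 3 (valence 4) → 1 H
  atom 7: O, bond orders sum to 2 (valence 2) → 0 H
  atom 8: C, bond orders sum to 1 (valence 4) → 3 H
  atom 9: C, bond orders sum to 2 (valence 4) → 2 H
  atom 10: C, bond orders sum to 3 (valence 4) → 1 H
  atom 11: S, bond orders sum to 1 (valence 2) → 1 H
  atom 12: C, bond orders sum to 2 (valence 4) → 2 H
  atom 13: C, bond orders sum to 2 (valence 4) → 2 H
  atom 14: C, bond orders sum to 1 (valence 4) → 3 H
Totals → C:10, H:20, O:3, S:1.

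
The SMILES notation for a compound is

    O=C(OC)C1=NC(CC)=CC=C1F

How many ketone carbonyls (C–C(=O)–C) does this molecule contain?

Scan the SMILES for the ketone motif — none present.
Groups that are present: 1 ester.

0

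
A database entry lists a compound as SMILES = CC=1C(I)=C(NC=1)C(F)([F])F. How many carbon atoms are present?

6

Count every carbon token in the SMILES (each C, including those in ring-closure positions and inside branches).
Carbon count: 6.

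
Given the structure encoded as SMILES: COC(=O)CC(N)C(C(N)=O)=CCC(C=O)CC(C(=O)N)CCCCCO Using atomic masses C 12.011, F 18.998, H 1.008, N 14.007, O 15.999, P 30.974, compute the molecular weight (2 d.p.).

First, the molecular formula is C18H31N3O6 (counting implicit H from valence).
  C: 18 × 12.011 = 216.198
  H: 31 × 1.008 = 31.248
  N: 3 × 14.007 = 42.021
  O: 6 × 15.999 = 95.994
Sum: 18×12.011 + 31×1.008 + 3×14.007 + 6×15.999 = 385.461 → 385.46 g/mol.

385.46 g/mol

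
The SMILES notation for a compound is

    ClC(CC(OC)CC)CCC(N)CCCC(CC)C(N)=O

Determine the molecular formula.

Walk through each heavy atom and fill implicit hydrogens from standard valence (C 4, N 3, O 2, S 2, halogen 1):
  atom 1: Cl (halogen, monovalent) → 0 H
  atom 2: C, bond orders sum to 3 (valence 4) → 1 H
  atom 3: C, bond orders sum to 2 (valence 4) → 2 H
  atom 4: C, bond orders sum to 3 (valence 4) → 1 H
  atom 5: O, bond orders sum to 2 (valence 2) → 0 H
  atom 6: C, bond orders sum to 1 (valence 4) → 3 H
  atom 7: C, bond orders sum to 2 (valence 4) → 2 H
  atom 8: C, bond orders sum to 1 (valence 4) → 3 H
  atom 9: C, bond orders sum to 2 (valence 4) → 2 H
  atom 10: C, bond orders sum to 2 (valence 4) → 2 H
  atom 11: C, bond orders sum to 3 (valence 4) → 1 H
  atom 12: N, bond orders sum to 1 (valence 3) → 2 H
  atom 13: C, bond orders sum to 2 (valence 4) → 2 H
  atom 14: C, bond orders sum to 2 (valence 4) → 2 H
  atom 15: C, bond orders sum to 2 (valence 4) → 2 H
  atom 16: C, bond orders sum to 3 (valence 4) → 1 H
  atom 17: C, bond orders sum to 2 (valence 4) → 2 H
  atom 18: C, bond orders sum to 1 (valence 4) → 3 H
  atom 19: C, bond orders sum to 4 (valence 4) → 0 H
  atom 20: N, bond orders sum to 1 (valence 3) → 2 H
  atom 21: O, bond orders sum to 2 (valence 2) → 0 H
Totals → C:16, H:33, Cl:1, N:2, O:2.

C16H33ClN2O2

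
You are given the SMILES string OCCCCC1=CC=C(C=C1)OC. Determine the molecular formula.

Walk through each heavy atom and fill implicit hydrogens from standard valence (C 4, N 3, O 2, S 2, halogen 1):
  atom 1: O, bond orders sum to 1 (valence 2) → 1 H
  atom 2: C, bond orders sum to 2 (valence 4) → 2 H
  atom 3: C, bond orders sum to 2 (valence 4) → 2 H
  atom 4: C, bond orders sum to 2 (valence 4) → 2 H
  atom 5: C, bond orders sum to 2 (valence 4) → 2 H
  atom 6: C, bond orders sum to 4 (valence 4) → 0 H
  atom 7: C, bond orders sum to 3 (valence 4) → 1 H
  atom 8: C, bond orders sum to 3 (valence 4) → 1 H
  atom 9: C, bond orders sum to 4 (valence 4) → 0 H
  atom 10: C, bond orders sum to 3 (valence 4) → 1 H
  atom 11: C, bond orders sum to 3 (valence 4) → 1 H
  atom 12: O, bond orders sum to 2 (valence 2) → 0 H
  atom 13: C, bond orders sum to 1 (valence 4) → 3 H
Totals → C:11, H:16, O:2.
In Hill order: C11H16O2.

C11H16O2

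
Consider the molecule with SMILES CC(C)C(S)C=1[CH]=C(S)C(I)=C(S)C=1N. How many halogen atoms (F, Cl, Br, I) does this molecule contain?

Halogen atoms appear at heavy-atom position 11 (1×I).
Other groups present: 1 primary amine, 3 thiol.
Halogen count: 1.

1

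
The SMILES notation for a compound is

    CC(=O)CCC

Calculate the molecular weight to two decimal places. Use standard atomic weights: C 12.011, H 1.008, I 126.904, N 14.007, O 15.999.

First, the molecular formula is C5H10O (counting implicit H from valence).
  C: 5 × 12.011 = 60.055
  H: 10 × 1.008 = 10.080
  O: 1 × 15.999 = 15.999
Sum: 5×12.011 + 10×1.008 + 1×15.999 = 86.134 → 86.13 g/mol.

86.13 g/mol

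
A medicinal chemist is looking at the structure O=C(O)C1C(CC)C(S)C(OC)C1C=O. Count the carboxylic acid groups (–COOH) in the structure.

The carboxylic acid motif appears at heavy-atom position 2 in the SMILES.
Other groups present: 1 aldehyde, 1 ether, 1 thiol.
Carboxylic acid count: 1.

1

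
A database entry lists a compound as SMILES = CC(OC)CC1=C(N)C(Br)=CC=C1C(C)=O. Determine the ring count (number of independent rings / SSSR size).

In SMILES, each pair of matching ring-closure digits denotes one ring-closing bond; the number of such bonds equals the number of independent rings.
Ring-closure bonds here: 1.

1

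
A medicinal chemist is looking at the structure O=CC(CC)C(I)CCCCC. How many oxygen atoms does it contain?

1

Scan the SMILES for O atoms (remember two-letter symbols like Cl and Br are single atoms).
Oxygen count: 1.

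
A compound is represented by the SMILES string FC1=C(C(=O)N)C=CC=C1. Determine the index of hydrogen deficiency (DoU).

Molecular formula: C7H6FNO.
DoU = (2C + 2 + N − H − X) / 2, where X is the halogen count and O/S are ignored.
    = (2·7 + 2 + 1 − 6 − 1) / 2 = 10 / 2 = 5.

5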